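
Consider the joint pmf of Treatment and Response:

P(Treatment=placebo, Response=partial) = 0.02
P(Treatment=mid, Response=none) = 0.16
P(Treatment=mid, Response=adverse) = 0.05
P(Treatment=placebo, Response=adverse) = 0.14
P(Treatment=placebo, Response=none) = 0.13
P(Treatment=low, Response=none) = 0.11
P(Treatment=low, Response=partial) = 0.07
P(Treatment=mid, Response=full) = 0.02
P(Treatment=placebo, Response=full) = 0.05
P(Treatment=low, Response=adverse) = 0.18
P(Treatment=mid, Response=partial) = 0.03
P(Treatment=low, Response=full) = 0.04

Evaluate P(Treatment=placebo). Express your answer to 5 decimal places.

0.34000

P(Treatment=placebo) = 0.13 + 0.02 + 0.05 + 0.14 = 0.34.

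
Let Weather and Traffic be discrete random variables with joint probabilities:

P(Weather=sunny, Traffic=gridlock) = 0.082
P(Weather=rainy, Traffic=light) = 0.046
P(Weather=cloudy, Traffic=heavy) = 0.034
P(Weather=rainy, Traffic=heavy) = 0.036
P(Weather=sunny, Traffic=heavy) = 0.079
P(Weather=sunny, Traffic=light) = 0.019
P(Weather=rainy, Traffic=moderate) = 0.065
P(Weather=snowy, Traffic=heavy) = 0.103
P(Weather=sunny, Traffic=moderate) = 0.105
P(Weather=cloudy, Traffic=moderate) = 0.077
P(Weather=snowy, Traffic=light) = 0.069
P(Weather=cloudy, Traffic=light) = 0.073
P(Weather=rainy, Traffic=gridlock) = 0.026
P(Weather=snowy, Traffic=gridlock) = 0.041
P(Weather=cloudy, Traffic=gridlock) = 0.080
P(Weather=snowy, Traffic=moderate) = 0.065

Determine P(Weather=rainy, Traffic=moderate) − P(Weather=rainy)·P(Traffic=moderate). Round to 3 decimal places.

0.011

P(Weather=rainy) = 0.046 + 0.065 + 0.036 + 0.026 = 0.173.
P(Traffic=moderate) = 0.105 + 0.077 + 0.065 + 0.065 = 0.312.
P(Weather=rainy, Traffic=moderate) − P(Weather=rainy)P(Traffic=moderate) = 0.065 − 0.173×0.312 = 0.011.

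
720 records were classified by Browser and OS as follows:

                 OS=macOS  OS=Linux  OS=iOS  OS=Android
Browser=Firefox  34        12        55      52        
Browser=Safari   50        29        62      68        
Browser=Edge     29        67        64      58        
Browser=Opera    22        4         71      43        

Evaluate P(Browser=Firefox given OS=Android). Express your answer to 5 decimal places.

0.23529

Total with OS=Android: 52 + 68 + 58 + 43 = 221.
P(Browser=Firefox | OS=Android) = 52/221 = 0.23529.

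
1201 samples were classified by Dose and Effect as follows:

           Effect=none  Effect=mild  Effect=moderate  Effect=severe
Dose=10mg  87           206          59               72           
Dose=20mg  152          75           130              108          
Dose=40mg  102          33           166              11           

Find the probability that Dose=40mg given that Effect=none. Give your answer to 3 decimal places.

0.299

Total with Effect=none: 87 + 152 + 102 = 341.
P(Dose=40mg | Effect=none) = 102/341 = 0.299.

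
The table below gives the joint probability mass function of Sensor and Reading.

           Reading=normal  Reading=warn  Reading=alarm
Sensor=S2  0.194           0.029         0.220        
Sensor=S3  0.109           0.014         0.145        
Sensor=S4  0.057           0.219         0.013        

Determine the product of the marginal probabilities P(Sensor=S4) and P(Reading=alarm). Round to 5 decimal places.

0.10924

P(Sensor=S4) = 0.057 + 0.219 + 0.013 = 0.289.
P(Reading=alarm) = 0.220 + 0.145 + 0.013 = 0.378.
Product: 0.289 × 0.378 = 0.10924.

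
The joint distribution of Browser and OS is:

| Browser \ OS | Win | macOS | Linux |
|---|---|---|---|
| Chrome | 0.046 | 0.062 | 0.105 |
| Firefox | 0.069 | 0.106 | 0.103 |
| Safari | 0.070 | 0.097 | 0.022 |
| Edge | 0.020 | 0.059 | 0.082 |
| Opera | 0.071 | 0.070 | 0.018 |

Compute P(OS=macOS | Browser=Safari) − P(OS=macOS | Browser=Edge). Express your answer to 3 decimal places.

0.147

P(Browser=Safari) = 0.070 + 0.097 + 0.022 = 0.189; P(OS=macOS | Browser=Safari) = 0.097/0.189 = 0.5132.
P(Browser=Edge) = 0.020 + 0.059 + 0.082 = 0.161; P(OS=macOS | Browser=Edge) = 0.059/0.161 = 0.3665.
Difference = 0.147.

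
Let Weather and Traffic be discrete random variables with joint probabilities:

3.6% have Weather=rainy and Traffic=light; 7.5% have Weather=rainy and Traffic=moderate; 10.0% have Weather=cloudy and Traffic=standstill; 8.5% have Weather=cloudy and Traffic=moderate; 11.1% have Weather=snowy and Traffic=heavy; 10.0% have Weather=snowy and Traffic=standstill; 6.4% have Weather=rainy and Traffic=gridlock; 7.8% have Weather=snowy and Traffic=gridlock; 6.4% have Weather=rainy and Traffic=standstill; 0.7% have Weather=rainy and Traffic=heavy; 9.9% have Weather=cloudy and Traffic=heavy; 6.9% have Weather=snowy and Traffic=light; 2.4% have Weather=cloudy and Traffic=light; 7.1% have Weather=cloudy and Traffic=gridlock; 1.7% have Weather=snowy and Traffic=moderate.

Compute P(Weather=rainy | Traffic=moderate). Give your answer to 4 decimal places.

0.4237

P(Traffic=moderate) = 0.085 + 0.075 + 0.017 = 0.177.
P(Weather=rainy | Traffic=moderate) = 0.075/0.177 = 0.4237.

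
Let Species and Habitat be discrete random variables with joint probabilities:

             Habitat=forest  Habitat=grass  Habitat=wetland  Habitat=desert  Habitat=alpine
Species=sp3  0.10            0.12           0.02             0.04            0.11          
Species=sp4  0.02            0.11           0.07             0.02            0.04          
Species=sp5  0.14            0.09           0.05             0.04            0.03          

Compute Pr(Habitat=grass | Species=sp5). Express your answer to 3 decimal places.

P(Species=sp5) = 0.14 + 0.09 + 0.05 + 0.04 + 0.03 = 0.35.
P(Habitat=grass | Species=sp5) = 0.09/0.35 = 0.257.

0.257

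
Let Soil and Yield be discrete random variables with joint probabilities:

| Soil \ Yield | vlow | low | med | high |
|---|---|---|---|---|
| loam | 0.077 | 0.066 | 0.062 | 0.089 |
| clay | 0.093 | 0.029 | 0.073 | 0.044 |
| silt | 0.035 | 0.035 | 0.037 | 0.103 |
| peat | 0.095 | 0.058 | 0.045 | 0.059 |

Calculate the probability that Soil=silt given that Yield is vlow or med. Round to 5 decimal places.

P(Yield=vlow) = 0.077 + 0.093 + 0.035 + 0.095 = 0.300.
P(Yield=med) = 0.062 + 0.073 + 0.037 + 0.045 = 0.217.
P(Yield ∈ {vlow, med}) = 0.300 + 0.217 = 0.517; P(Soil=silt, Yield ∈ {vlow, med}) = 0.035 + 0.037 = 0.072.
P(Soil=silt | Yield ∈ {vlow, med}) = 0.072/0.517 = 0.13926.

0.13926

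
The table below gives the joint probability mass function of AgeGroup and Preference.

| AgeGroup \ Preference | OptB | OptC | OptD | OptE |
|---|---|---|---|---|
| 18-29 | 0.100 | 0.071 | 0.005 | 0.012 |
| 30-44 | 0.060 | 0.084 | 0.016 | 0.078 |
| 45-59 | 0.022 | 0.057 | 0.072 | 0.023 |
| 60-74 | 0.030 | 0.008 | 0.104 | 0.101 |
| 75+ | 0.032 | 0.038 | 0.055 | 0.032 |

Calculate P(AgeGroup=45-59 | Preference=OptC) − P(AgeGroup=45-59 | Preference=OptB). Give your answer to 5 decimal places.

P(Preference=OptC) = 0.071 + 0.084 + 0.057 + 0.008 + 0.038 = 0.258; P(AgeGroup=45-59 | Preference=OptC) = 0.057/0.258 = 0.220930.
P(Preference=OptB) = 0.100 + 0.060 + 0.022 + 0.030 + 0.032 = 0.244; P(AgeGroup=45-59 | Preference=OptB) = 0.022/0.244 = 0.090164.
Difference = 0.13077.

0.13077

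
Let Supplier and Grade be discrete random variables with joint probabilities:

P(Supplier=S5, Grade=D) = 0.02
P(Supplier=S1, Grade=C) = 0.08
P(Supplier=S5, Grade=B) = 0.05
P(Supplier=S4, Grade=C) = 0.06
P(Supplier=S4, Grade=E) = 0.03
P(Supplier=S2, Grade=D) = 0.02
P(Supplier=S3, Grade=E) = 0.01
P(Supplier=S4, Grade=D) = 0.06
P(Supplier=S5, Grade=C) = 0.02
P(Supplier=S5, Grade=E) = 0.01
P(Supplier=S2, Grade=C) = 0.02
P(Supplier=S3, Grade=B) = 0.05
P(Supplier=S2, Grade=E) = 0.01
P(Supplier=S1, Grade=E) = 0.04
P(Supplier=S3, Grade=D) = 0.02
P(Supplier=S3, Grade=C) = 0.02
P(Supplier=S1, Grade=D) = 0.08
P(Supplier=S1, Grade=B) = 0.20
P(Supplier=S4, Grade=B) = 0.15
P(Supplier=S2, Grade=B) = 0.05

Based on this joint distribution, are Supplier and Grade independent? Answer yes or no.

Every cell satisfies P(Supplier,Grade) = P(Supplier)·P(Grade). For instance P(Supplier=S5) = 0.10, P(Grade=D) = 0.20, and 0.10×0.20 = 0.02 matches the joint entry. So Supplier and Grade are independent.

yes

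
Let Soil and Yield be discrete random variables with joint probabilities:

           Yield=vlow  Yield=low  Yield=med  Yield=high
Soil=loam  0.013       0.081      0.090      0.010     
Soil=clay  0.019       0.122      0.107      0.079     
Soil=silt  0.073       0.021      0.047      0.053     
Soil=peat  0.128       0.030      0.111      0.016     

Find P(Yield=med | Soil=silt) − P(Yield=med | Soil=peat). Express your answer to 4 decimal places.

-0.1472

P(Soil=silt) = 0.073 + 0.021 + 0.047 + 0.053 = 0.194; P(Yield=med | Soil=silt) = 0.047/0.194 = 0.24227.
P(Soil=peat) = 0.128 + 0.030 + 0.111 + 0.016 = 0.285; P(Yield=med | Soil=peat) = 0.111/0.285 = 0.38947.
Difference = -0.1472.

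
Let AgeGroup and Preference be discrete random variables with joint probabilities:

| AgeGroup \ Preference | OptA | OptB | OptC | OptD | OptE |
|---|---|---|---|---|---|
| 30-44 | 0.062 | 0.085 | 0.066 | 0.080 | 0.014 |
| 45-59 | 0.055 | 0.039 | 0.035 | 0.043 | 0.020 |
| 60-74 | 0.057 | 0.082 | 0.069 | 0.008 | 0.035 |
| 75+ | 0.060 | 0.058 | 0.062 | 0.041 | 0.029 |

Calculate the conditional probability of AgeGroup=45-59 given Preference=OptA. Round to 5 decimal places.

P(Preference=OptA) = 0.062 + 0.055 + 0.057 + 0.060 = 0.234.
P(AgeGroup=45-59 | Preference=OptA) = 0.055/0.234 = 0.23504.

0.23504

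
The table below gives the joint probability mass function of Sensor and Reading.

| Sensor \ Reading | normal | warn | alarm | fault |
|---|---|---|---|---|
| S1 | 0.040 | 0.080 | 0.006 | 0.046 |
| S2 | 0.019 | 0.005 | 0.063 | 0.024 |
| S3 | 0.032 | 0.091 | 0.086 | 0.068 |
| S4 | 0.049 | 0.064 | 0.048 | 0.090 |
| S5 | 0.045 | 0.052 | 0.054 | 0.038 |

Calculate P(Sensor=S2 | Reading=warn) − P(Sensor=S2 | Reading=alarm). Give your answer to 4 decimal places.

P(Reading=warn) = 0.080 + 0.005 + 0.091 + 0.064 + 0.052 = 0.292; P(Sensor=S2 | Reading=warn) = 0.005/0.292 = 0.01712.
P(Reading=alarm) = 0.006 + 0.063 + 0.086 + 0.048 + 0.054 = 0.257; P(Sensor=S2 | Reading=alarm) = 0.063/0.257 = 0.24514.
Difference = -0.2280.

-0.2280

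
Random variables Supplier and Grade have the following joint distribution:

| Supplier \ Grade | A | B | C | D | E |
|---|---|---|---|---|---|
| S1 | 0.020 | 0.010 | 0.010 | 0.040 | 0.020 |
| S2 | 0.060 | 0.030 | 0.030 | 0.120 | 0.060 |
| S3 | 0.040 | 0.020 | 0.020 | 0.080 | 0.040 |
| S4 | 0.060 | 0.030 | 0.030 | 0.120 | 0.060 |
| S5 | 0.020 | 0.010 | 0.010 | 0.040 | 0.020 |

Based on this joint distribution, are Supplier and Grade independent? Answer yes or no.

Every cell satisfies P(Supplier,Grade) = P(Supplier)·P(Grade). For instance P(Supplier=S1) = 0.100, P(Grade=B) = 0.100, and 0.100×0.100 = 0.010 matches the joint entry. So Supplier and Grade are independent.

yes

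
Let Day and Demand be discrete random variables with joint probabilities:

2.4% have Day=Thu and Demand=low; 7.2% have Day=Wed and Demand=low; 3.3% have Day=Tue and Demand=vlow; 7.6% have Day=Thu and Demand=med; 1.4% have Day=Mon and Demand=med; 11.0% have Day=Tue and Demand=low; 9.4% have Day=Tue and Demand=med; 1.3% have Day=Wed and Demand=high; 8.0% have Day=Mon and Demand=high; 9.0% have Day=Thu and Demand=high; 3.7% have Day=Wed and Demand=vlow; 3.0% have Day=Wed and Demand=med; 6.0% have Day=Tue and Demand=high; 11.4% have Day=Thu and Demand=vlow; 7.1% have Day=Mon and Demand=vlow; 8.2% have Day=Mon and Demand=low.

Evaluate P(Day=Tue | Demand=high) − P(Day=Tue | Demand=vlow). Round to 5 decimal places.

P(Demand=high) = 0.080 + 0.060 + 0.013 + 0.090 = 0.243; P(Day=Tue | Demand=high) = 0.060/0.243 = 0.246914.
P(Demand=vlow) = 0.071 + 0.033 + 0.037 + 0.114 = 0.255; P(Day=Tue | Demand=vlow) = 0.033/0.255 = 0.129412.
Difference = 0.11750.

0.11750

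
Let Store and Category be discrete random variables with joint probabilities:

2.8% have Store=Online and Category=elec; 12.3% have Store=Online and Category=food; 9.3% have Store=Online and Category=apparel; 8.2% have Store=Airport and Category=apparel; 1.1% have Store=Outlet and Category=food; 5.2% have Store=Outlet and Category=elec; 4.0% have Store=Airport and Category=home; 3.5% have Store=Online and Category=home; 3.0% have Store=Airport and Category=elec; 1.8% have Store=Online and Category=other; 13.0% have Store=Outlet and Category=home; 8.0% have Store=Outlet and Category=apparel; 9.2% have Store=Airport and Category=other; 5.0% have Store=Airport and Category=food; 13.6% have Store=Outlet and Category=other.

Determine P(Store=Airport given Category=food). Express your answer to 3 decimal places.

P(Category=food) = 0.050 + 0.011 + 0.123 = 0.184.
P(Store=Airport | Category=food) = 0.050/0.184 = 0.272.

0.272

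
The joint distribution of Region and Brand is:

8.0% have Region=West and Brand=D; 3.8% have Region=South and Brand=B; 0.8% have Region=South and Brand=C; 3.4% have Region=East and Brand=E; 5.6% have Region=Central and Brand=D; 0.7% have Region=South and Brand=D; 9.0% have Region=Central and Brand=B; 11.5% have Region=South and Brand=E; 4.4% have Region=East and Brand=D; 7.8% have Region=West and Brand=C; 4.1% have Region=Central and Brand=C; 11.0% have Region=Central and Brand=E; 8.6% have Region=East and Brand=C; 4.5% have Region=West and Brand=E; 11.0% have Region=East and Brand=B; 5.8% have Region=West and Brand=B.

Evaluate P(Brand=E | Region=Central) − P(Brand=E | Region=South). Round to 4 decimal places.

-0.3142

P(Region=Central) = 0.090 + 0.041 + 0.056 + 0.110 = 0.297; P(Brand=E | Region=Central) = 0.110/0.297 = 0.37037.
P(Region=South) = 0.038 + 0.008 + 0.007 + 0.115 = 0.168; P(Brand=E | Region=South) = 0.115/0.168 = 0.68452.
Difference = -0.3142.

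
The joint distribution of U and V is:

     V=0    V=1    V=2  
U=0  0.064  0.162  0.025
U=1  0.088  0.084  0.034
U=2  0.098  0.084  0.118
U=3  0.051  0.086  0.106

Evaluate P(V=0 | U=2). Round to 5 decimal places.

0.32667

P(U=2) = 0.098 + 0.084 + 0.118 = 0.300.
P(V=0 | U=2) = 0.098/0.300 = 0.32667.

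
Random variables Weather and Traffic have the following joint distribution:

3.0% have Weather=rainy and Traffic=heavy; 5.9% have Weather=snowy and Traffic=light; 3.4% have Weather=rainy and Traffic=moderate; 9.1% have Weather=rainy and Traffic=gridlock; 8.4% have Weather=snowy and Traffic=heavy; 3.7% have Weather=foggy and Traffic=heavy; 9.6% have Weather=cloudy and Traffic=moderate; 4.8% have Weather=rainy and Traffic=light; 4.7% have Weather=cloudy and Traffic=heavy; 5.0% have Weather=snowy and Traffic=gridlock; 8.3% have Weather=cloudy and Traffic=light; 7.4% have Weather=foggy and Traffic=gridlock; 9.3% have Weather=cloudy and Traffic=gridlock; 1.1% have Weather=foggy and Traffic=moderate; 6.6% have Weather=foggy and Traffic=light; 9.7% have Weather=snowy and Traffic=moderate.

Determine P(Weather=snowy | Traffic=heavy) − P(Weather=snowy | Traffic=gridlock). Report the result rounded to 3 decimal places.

0.262

P(Traffic=heavy) = 0.047 + 0.030 + 0.084 + 0.037 = 0.198; P(Weather=snowy | Traffic=heavy) = 0.084/0.198 = 0.4242.
P(Traffic=gridlock) = 0.093 + 0.091 + 0.050 + 0.074 = 0.308; P(Weather=snowy | Traffic=gridlock) = 0.050/0.308 = 0.1623.
Difference = 0.262.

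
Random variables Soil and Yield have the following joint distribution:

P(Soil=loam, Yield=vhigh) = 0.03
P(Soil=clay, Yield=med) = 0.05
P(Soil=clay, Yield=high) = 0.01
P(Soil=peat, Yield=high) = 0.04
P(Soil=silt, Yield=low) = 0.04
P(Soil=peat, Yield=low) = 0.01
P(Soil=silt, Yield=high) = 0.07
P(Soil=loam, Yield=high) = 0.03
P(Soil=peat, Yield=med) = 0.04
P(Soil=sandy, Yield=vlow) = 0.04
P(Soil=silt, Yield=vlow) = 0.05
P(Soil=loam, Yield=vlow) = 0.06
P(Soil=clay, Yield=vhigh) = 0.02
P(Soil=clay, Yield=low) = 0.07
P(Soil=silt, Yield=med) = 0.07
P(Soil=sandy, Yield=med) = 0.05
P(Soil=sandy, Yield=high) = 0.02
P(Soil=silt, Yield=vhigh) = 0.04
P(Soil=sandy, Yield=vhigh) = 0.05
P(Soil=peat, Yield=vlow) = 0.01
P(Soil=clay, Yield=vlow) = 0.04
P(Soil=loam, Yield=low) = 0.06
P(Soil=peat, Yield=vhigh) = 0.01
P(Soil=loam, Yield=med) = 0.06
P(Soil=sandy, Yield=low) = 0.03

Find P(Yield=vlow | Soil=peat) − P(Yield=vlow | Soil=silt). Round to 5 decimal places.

-0.09428

P(Soil=peat) = 0.01 + 0.01 + 0.04 + 0.04 + 0.01 = 0.11; P(Yield=vlow | Soil=peat) = 0.01/0.11 = 0.090909.
P(Soil=silt) = 0.05 + 0.04 + 0.07 + 0.07 + 0.04 = 0.27; P(Yield=vlow | Soil=silt) = 0.05/0.27 = 0.185185.
Difference = -0.09428.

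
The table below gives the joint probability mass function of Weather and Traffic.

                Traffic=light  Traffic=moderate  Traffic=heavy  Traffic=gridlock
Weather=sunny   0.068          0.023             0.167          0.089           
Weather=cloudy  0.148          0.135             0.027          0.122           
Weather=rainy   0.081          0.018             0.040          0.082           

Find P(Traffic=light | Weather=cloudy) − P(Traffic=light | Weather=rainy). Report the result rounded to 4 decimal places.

-0.0239

P(Weather=cloudy) = 0.148 + 0.135 + 0.027 + 0.122 = 0.432; P(Traffic=light | Weather=cloudy) = 0.148/0.432 = 0.34259.
P(Weather=rainy) = 0.081 + 0.018 + 0.040 + 0.082 = 0.221; P(Traffic=light | Weather=rainy) = 0.081/0.221 = 0.36652.
Difference = -0.0239.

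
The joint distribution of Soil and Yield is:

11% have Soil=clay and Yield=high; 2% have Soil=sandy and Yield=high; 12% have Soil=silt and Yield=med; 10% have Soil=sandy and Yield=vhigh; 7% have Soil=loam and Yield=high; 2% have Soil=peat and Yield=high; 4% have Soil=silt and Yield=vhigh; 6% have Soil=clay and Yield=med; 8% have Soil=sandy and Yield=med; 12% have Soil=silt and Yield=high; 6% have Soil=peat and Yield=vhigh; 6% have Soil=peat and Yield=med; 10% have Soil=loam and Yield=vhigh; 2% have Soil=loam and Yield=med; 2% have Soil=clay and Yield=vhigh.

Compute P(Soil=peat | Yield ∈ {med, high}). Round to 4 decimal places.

0.1176

P(Yield=med) = 0.08 + 0.02 + 0.06 + 0.12 + 0.06 = 0.34.
P(Yield=high) = 0.02 + 0.07 + 0.11 + 0.12 + 0.02 = 0.34.
P(Yield ∈ {med, high}) = 0.34 + 0.34 = 0.68; P(Soil=peat, Yield ∈ {med, high}) = 0.06 + 0.02 = 0.08.
P(Soil=peat | Yield ∈ {med, high}) = 0.08/0.68 = 0.1176.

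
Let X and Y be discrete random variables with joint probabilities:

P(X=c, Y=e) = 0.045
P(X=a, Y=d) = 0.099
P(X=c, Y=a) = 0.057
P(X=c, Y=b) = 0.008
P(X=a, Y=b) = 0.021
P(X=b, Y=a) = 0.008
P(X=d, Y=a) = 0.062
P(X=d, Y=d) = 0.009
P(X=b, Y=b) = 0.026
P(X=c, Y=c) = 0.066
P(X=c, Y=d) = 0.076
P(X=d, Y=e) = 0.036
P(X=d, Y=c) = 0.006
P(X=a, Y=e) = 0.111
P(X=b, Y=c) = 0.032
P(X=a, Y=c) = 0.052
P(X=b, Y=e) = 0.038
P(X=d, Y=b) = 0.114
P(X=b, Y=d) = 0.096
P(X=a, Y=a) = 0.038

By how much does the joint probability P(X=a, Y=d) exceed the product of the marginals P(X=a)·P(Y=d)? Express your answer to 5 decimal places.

0.00912

P(X=a) = 0.038 + 0.021 + 0.052 + 0.099 + 0.111 = 0.321.
P(Y=d) = 0.099 + 0.096 + 0.076 + 0.009 = 0.280.
P(X=a, Y=d) − P(X=a)P(Y=d) = 0.099 − 0.321×0.280 = 0.00912.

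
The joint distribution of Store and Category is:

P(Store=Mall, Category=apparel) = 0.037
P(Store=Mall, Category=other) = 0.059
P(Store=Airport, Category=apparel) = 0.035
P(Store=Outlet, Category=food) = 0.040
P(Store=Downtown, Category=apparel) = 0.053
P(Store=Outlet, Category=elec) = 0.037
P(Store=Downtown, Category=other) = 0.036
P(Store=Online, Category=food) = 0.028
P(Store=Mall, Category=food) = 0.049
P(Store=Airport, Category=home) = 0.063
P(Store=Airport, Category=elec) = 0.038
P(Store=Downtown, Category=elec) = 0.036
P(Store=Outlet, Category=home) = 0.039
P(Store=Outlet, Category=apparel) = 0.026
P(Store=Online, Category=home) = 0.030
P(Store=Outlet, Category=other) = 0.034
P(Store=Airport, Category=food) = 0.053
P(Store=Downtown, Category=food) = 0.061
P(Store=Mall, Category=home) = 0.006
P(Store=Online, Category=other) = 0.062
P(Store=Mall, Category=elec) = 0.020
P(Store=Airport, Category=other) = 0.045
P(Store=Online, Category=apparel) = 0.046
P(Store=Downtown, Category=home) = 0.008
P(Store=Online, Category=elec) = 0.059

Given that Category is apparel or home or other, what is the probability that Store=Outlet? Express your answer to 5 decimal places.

P(Category=apparel) = 0.053 + 0.037 + 0.035 + 0.026 + 0.046 = 0.197.
P(Category=home) = 0.008 + 0.006 + 0.063 + 0.039 + 0.030 = 0.146.
P(Category=other) = 0.036 + 0.059 + 0.045 + 0.034 + 0.062 = 0.236.
P(Category ∈ {apparel, home, other}) = 0.197 + 0.146 + 0.236 = 0.579; P(Store=Outlet, Category ∈ {apparel, home, other}) = 0.026 + 0.039 + 0.034 = 0.099.
P(Store=Outlet | Category ∈ {apparel, home, other}) = 0.099/0.579 = 0.17098.

0.17098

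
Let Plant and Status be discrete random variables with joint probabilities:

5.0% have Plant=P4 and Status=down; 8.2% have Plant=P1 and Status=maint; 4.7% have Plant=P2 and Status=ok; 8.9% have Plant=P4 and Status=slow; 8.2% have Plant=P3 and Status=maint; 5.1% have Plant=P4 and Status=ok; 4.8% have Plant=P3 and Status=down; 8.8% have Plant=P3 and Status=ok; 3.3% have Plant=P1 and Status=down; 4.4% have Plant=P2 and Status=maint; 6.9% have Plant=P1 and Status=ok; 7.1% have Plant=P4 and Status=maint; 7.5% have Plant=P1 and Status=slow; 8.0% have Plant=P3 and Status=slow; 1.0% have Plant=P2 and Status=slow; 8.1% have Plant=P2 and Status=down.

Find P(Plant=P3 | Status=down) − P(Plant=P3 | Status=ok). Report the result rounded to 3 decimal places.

-0.119

P(Status=down) = 0.033 + 0.081 + 0.048 + 0.050 = 0.212; P(Plant=P3 | Status=down) = 0.048/0.212 = 0.2264.
P(Status=ok) = 0.069 + 0.047 + 0.088 + 0.051 = 0.255; P(Plant=P3 | Status=ok) = 0.088/0.255 = 0.3451.
Difference = -0.119.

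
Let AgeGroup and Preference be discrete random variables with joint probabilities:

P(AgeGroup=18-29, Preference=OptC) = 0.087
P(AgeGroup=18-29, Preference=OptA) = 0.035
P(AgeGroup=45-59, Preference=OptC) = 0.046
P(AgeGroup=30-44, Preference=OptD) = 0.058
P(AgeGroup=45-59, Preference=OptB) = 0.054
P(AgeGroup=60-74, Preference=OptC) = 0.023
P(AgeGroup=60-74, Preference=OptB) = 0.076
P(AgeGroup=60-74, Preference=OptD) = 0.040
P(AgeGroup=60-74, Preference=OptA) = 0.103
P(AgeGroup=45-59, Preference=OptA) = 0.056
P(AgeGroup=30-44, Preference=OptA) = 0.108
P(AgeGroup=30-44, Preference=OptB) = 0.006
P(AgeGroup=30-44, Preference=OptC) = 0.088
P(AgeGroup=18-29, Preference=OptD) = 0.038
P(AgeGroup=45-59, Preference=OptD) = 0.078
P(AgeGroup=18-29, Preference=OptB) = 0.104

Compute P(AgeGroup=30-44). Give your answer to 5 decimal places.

0.26000

P(AgeGroup=30-44) = 0.108 + 0.006 + 0.088 + 0.058 = 0.260.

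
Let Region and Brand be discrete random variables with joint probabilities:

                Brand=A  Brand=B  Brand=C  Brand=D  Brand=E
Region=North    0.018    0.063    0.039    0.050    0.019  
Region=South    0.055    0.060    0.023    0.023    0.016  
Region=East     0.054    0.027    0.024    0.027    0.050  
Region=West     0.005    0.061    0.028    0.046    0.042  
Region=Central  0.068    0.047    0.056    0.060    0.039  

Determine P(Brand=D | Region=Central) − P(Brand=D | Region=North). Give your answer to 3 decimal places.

P(Region=Central) = 0.068 + 0.047 + 0.056 + 0.060 + 0.039 = 0.270; P(Brand=D | Region=Central) = 0.060/0.270 = 0.2222.
P(Region=North) = 0.018 + 0.063 + 0.039 + 0.050 + 0.019 = 0.189; P(Brand=D | Region=North) = 0.050/0.189 = 0.2646.
Difference = -0.042.

-0.042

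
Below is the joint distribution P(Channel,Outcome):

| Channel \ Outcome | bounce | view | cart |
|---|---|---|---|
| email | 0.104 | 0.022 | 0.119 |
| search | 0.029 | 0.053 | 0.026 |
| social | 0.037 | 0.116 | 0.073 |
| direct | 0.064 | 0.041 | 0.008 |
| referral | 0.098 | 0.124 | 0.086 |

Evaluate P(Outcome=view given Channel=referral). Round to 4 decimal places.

0.4026

P(Channel=referral) = 0.098 + 0.124 + 0.086 = 0.308.
P(Outcome=view | Channel=referral) = 0.124/0.308 = 0.4026.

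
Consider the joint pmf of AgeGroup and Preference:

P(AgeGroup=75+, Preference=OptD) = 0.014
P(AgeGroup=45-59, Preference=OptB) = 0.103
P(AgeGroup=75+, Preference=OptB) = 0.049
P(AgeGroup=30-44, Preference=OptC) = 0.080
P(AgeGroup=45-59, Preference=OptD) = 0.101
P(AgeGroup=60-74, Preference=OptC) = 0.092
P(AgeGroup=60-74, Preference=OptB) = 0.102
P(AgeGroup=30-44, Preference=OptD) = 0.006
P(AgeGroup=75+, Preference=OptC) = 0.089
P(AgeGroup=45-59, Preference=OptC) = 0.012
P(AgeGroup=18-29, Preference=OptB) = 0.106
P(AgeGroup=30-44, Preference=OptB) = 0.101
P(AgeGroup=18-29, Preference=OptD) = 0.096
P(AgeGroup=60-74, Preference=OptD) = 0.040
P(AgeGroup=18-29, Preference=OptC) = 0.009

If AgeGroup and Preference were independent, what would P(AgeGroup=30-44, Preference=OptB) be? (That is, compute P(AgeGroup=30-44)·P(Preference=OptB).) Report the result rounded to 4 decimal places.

0.0862

P(AgeGroup=30-44) = 0.101 + 0.080 + 0.006 = 0.187.
P(Preference=OptB) = 0.106 + 0.101 + 0.103 + 0.102 + 0.049 = 0.461.
Product: 0.187 × 0.461 = 0.0862.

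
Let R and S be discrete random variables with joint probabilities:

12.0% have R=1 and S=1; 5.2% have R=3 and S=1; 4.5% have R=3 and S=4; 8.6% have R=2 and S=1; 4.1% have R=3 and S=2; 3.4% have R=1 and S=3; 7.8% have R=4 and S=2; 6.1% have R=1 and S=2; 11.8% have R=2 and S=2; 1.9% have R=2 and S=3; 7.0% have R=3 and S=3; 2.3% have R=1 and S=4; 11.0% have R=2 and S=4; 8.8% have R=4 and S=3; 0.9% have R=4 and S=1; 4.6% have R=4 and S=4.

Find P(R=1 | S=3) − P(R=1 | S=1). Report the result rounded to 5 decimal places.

P(S=3) = 0.034 + 0.019 + 0.070 + 0.088 = 0.211; P(R=1 | S=3) = 0.034/0.211 = 0.161137.
P(S=1) = 0.120 + 0.086 + 0.052 + 0.009 = 0.267; P(R=1 | S=1) = 0.120/0.267 = 0.449438.
Difference = -0.28830.

-0.28830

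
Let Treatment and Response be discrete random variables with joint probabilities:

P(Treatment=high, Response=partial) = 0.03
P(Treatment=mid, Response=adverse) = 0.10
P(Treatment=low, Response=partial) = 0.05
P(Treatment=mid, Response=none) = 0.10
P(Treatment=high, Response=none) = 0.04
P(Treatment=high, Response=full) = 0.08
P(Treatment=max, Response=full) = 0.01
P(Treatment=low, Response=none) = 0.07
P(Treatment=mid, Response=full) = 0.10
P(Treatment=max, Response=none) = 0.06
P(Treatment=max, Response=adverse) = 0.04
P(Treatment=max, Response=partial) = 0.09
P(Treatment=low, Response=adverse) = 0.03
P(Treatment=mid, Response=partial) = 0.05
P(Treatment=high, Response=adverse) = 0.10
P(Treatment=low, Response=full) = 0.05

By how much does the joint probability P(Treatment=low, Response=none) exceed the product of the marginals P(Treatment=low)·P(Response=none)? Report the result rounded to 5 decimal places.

P(Treatment=low) = 0.07 + 0.05 + 0.05 + 0.03 = 0.20.
P(Response=none) = 0.07 + 0.10 + 0.04 + 0.06 = 0.27.
P(Treatment=low, Response=none) − P(Treatment=low)P(Response=none) = 0.07 − 0.20×0.27 = 0.01600.

0.01600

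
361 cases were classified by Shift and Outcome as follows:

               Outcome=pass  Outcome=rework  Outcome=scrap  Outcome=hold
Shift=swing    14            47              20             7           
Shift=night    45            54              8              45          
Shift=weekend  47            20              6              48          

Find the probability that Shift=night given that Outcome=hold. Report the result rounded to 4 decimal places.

0.4500

Total with Outcome=hold: 7 + 45 + 48 = 100.
P(Shift=night | Outcome=hold) = 45/100 = 0.4500.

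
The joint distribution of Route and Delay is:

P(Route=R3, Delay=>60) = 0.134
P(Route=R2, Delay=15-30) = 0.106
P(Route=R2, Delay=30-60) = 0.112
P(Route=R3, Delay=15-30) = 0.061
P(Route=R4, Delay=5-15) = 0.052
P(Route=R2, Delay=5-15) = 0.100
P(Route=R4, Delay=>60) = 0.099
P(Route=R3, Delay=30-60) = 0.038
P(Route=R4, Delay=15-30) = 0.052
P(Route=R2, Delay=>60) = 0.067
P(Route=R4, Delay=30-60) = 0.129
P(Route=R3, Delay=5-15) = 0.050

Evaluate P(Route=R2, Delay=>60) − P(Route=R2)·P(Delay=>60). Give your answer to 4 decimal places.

-0.0485

P(Route=R2) = 0.100 + 0.106 + 0.112 + 0.067 = 0.385.
P(Delay=>60) = 0.067 + 0.134 + 0.099 = 0.300.
P(Route=R2, Delay=>60) − P(Route=R2)P(Delay=>60) = 0.067 − 0.385×0.300 = -0.0485.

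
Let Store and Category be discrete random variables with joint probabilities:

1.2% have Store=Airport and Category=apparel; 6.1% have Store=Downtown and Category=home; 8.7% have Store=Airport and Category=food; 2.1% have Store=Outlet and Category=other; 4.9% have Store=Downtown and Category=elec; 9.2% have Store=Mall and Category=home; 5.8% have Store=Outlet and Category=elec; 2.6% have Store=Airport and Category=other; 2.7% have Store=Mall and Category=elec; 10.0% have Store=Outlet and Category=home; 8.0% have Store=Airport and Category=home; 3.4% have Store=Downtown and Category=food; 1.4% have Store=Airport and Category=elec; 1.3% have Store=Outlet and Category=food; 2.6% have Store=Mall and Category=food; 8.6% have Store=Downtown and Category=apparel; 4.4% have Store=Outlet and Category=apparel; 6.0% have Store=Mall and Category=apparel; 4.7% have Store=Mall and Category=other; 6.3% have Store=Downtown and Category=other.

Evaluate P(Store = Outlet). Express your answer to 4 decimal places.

P(Store=Outlet) = 0.013 + 0.044 + 0.058 + 0.100 + 0.021 = 0.236.

0.2360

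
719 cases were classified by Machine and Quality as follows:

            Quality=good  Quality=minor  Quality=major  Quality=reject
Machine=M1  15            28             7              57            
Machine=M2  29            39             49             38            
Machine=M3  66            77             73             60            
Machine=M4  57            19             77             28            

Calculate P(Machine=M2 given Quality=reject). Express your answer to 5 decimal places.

Total with Quality=reject: 57 + 38 + 60 + 28 = 183.
P(Machine=M2 | Quality=reject) = 38/183 = 0.20765.

0.20765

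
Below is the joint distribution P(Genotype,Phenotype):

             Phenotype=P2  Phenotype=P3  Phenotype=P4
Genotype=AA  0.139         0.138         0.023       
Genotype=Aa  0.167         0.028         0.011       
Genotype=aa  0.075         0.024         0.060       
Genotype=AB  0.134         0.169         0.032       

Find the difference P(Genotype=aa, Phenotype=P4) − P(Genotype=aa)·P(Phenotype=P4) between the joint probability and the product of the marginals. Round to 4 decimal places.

P(Genotype=aa) = 0.075 + 0.024 + 0.060 = 0.159.
P(Phenotype=P4) = 0.023 + 0.011 + 0.060 + 0.032 = 0.126.
P(Genotype=aa, Phenotype=P4) − P(Genotype=aa)P(Phenotype=P4) = 0.060 − 0.159×0.126 = 0.0400.

0.0400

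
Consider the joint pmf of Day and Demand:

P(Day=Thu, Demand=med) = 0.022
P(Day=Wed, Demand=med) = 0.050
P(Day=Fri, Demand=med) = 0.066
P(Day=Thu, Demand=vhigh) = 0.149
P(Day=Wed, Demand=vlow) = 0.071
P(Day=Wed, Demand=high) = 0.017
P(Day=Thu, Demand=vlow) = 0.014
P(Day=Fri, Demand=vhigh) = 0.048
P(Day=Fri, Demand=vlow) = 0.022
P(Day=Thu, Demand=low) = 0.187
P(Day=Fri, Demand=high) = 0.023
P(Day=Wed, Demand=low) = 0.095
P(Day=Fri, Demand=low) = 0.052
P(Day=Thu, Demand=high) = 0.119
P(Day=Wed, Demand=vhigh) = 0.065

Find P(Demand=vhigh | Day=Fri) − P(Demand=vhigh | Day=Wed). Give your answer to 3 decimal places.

0.009

P(Day=Fri) = 0.022 + 0.052 + 0.066 + 0.023 + 0.048 = 0.211; P(Demand=vhigh | Day=Fri) = 0.048/0.211 = 0.2275.
P(Day=Wed) = 0.071 + 0.095 + 0.050 + 0.017 + 0.065 = 0.298; P(Demand=vhigh | Day=Wed) = 0.065/0.298 = 0.2181.
Difference = 0.009.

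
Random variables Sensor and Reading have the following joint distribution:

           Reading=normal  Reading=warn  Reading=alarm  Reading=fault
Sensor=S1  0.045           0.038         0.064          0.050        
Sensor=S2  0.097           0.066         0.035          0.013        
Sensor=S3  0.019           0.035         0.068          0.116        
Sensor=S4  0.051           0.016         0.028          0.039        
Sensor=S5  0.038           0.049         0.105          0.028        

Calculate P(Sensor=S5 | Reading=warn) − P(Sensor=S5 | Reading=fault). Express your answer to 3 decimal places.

0.126

P(Reading=warn) = 0.038 + 0.066 + 0.035 + 0.016 + 0.049 = 0.204; P(Sensor=S5 | Reading=warn) = 0.049/0.204 = 0.2402.
P(Reading=fault) = 0.050 + 0.013 + 0.116 + 0.039 + 0.028 = 0.246; P(Sensor=S5 | Reading=fault) = 0.028/0.246 = 0.1138.
Difference = 0.126.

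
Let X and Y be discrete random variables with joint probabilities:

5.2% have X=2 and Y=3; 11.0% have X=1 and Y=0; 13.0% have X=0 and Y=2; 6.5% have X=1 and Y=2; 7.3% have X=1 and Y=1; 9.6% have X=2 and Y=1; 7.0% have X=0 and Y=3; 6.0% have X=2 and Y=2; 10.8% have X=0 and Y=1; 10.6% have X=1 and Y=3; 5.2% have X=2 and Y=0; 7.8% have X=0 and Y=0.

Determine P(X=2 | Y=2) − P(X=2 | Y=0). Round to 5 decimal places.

0.01863

P(Y=2) = 0.130 + 0.065 + 0.060 = 0.255; P(X=2 | Y=2) = 0.060/0.255 = 0.235294.
P(Y=0) = 0.078 + 0.110 + 0.052 = 0.240; P(X=2 | Y=0) = 0.052/0.240 = 0.216667.
Difference = 0.01863.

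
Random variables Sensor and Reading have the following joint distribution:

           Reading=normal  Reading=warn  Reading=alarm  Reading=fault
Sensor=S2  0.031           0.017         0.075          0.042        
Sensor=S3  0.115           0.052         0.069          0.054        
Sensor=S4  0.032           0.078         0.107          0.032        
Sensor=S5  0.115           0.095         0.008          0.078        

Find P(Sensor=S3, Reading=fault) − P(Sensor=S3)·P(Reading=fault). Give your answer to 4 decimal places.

-0.0057

P(Sensor=S3) = 0.115 + 0.052 + 0.069 + 0.054 = 0.290.
P(Reading=fault) = 0.042 + 0.054 + 0.032 + 0.078 = 0.206.
P(Sensor=S3, Reading=fault) − P(Sensor=S3)P(Reading=fault) = 0.054 − 0.290×0.206 = -0.0057.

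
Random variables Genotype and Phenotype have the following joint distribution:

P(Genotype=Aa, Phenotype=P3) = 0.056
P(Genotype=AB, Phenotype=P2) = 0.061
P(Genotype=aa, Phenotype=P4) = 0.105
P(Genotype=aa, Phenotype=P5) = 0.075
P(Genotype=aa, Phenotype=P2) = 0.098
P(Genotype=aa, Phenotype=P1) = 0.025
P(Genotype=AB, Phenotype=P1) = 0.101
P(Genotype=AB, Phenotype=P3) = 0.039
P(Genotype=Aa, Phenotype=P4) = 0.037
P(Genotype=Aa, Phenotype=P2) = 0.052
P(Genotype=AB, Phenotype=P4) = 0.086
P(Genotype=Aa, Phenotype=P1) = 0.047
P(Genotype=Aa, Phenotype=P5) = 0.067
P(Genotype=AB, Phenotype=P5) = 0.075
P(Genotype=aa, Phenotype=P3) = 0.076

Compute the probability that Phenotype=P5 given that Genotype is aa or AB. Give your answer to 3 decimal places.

P(Genotype=aa) = 0.025 + 0.098 + 0.076 + 0.105 + 0.075 = 0.379.
P(Genotype=AB) = 0.101 + 0.061 + 0.039 + 0.086 + 0.075 = 0.362.
P(Genotype ∈ {aa, AB}) = 0.379 + 0.362 = 0.741; P(Phenotype=P5, Genotype ∈ {aa, AB}) = 0.075 + 0.075 = 0.150.
P(Phenotype=P5 | Genotype ∈ {aa, AB}) = 0.150/0.741 = 0.202.

0.202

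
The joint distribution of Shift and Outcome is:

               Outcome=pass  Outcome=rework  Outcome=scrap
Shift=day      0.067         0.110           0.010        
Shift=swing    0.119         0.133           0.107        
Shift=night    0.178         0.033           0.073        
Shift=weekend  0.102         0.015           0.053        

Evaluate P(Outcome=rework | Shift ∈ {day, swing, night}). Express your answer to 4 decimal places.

P(Shift=day) = 0.067 + 0.110 + 0.010 = 0.187.
P(Shift=swing) = 0.119 + 0.133 + 0.107 = 0.359.
P(Shift=night) = 0.178 + 0.033 + 0.073 = 0.284.
P(Shift ∈ {day, swing, night}) = 0.187 + 0.359 + 0.284 = 0.830; P(Outcome=rework, Shift ∈ {day, swing, night}) = 0.110 + 0.133 + 0.033 = 0.276.
P(Outcome=rework | Shift ∈ {day, swing, night}) = 0.276/0.830 = 0.3325.

0.3325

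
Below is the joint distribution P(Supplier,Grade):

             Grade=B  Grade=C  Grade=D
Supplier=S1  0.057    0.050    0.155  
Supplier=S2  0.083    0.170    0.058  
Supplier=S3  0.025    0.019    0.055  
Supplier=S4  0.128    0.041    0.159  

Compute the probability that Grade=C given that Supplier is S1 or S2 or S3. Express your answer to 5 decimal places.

P(Supplier=S1) = 0.057 + 0.050 + 0.155 = 0.262.
P(Supplier=S2) = 0.083 + 0.170 + 0.058 = 0.311.
P(Supplier=S3) = 0.025 + 0.019 + 0.055 = 0.099.
P(Supplier ∈ {S1, S2, S3}) = 0.262 + 0.311 + 0.099 = 0.672; P(Grade=C, Supplier ∈ {S1, S2, S3}) = 0.050 + 0.170 + 0.019 = 0.239.
P(Grade=C | Supplier ∈ {S1, S2, S3}) = 0.239/0.672 = 0.35565.

0.35565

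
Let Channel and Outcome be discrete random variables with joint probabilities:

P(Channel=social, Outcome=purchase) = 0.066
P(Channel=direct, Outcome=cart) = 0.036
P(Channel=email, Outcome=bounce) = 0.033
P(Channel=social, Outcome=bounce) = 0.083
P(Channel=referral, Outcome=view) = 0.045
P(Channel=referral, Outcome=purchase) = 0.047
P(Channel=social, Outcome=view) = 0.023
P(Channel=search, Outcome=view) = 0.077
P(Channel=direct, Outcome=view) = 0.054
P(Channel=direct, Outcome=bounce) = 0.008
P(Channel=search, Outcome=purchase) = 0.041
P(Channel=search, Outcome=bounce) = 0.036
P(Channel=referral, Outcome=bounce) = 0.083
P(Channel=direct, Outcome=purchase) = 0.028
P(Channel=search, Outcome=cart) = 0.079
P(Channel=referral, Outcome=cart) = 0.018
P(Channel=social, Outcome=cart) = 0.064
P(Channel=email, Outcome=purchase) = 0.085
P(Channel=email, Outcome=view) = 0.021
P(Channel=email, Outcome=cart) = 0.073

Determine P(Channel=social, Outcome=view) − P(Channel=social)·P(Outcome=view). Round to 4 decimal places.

P(Channel=social) = 0.083 + 0.023 + 0.064 + 0.066 = 0.236.
P(Outcome=view) = 0.021 + 0.077 + 0.023 + 0.054 + 0.045 = 0.220.
P(Channel=social, Outcome=view) − P(Channel=social)P(Outcome=view) = 0.023 − 0.236×0.220 = -0.0289.

-0.0289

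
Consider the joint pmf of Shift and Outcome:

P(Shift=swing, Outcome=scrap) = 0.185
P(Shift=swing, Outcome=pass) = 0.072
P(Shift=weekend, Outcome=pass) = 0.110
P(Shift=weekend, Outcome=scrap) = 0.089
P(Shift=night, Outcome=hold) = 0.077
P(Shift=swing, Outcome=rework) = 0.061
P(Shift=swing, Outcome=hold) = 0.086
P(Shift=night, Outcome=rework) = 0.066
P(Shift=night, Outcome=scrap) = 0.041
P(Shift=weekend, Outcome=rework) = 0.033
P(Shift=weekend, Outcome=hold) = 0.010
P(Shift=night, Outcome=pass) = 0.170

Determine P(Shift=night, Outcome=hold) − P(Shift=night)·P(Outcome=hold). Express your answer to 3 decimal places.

0.016

P(Shift=night) = 0.170 + 0.066 + 0.041 + 0.077 = 0.354.
P(Outcome=hold) = 0.086 + 0.077 + 0.010 = 0.173.
P(Shift=night, Outcome=hold) − P(Shift=night)P(Outcome=hold) = 0.077 − 0.354×0.173 = 0.016.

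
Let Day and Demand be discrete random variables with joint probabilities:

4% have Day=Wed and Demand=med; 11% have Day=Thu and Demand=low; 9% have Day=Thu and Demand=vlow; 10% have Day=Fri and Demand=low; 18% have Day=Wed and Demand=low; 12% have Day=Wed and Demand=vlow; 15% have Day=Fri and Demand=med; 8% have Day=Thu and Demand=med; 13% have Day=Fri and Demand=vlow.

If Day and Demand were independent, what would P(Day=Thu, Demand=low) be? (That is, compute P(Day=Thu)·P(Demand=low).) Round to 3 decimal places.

0.109

P(Day=Thu) = 0.09 + 0.11 + 0.08 = 0.28.
P(Demand=low) = 0.18 + 0.11 + 0.10 = 0.39.
Product: 0.28 × 0.39 = 0.109.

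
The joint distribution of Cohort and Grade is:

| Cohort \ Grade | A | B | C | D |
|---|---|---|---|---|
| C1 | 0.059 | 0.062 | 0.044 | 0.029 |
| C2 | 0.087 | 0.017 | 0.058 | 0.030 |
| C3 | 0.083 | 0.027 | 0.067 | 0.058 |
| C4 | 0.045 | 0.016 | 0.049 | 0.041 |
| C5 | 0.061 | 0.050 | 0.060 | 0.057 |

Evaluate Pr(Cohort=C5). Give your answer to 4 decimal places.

P(Cohort=C5) = 0.061 + 0.050 + 0.060 + 0.057 = 0.228.

0.2280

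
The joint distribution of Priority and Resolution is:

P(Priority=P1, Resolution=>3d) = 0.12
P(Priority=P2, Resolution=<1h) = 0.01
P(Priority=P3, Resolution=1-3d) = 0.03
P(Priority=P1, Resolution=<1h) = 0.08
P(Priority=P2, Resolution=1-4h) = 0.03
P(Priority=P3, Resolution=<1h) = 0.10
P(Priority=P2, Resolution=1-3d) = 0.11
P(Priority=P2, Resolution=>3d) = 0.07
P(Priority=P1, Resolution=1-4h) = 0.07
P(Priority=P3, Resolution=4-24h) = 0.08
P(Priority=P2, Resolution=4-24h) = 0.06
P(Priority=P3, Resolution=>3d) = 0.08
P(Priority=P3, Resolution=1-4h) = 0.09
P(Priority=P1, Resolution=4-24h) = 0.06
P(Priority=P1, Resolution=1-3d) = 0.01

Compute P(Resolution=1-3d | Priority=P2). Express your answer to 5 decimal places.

P(Priority=P2) = 0.01 + 0.03 + 0.06 + 0.11 + 0.07 = 0.28.
P(Resolution=1-3d | Priority=P2) = 0.11/0.28 = 0.39286.

0.39286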